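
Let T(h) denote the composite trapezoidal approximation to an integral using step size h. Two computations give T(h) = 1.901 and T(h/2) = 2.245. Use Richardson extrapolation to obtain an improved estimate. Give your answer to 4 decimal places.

2.3597

R = (4·T(h/2) − T(h)) / 3 = (4·2.245 − 1.901)/3 = (7.079)/3 = 2.3597.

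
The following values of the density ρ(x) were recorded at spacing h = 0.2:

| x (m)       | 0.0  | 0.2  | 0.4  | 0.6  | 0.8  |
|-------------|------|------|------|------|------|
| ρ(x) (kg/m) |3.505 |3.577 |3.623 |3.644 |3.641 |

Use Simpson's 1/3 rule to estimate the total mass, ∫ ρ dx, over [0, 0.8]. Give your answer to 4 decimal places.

h = 0.2, n = 4.
(h/3)·[y₀ + 4y₁ + 2y₂ + 4y₃ + y₄] = 0.066667·(43.276) = 2.8851.

2.8851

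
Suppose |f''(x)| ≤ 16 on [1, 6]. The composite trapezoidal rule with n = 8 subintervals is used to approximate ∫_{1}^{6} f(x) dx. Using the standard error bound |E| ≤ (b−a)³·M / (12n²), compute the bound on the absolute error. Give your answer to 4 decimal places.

|E| ≤ (5)³·16 / (12·8²) = 2000/768 = 2.6042.

2.6042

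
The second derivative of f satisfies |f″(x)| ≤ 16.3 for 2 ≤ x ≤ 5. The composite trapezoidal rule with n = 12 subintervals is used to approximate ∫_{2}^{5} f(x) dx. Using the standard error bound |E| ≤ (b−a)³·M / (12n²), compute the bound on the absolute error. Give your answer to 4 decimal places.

0.2547

|E| ≤ (3)³·16.3 / (12·12²) = 440.1/1728 = 0.2547.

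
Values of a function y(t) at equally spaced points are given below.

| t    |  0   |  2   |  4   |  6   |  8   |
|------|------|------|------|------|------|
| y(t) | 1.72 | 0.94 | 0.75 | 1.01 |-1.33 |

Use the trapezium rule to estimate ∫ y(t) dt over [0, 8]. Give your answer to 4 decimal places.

h = 2, n = 4.
(h/2)·[y₀ + 2y₁ + 2y₂ + 2y₃ + y₄] = 1·(5.79) = 5.7900.

5.7900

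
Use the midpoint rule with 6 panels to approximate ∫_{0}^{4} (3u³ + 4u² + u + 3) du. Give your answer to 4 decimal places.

h = (4 − 0)/6 = 0.666667.
Midpoints m₁,…,m₆ = 0.333333, 1, 1.666667, 2.333333, 3, 3.666667.
f(m₁)=3.888889, f(m₂)=11, f(m₃)=29.666667, f(m₄)=65.222222, f(m₅)=123, f(m₆)=208.333333.
h·[f(m₁) + f(m₂) + f(m₃) + f(m₄) + f(m₅) + f(m₆)] = 0.666667·(441.111111) = 294.0741.

294.0741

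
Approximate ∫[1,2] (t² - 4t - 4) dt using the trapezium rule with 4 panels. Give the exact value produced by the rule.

-7.65625

h = (2 − 1)/4 = 0.25.
Nodes t₀,…,t₄ = 1, 1.25, 1.5, 1.75, 2.
f(t) = t² - 4t - 4: f₀=-7, f₁=-7.4375, f₂=-7.75, f₃=-7.9375, f₄=-8.
(h/2)·[f₀ + 2f₁ + 2f₂ + 2f₃ + f₄] = 0.125·(-61.25) = -7.65625.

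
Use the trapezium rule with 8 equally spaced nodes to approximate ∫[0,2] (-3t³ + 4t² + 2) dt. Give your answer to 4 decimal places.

h = (2 − 0)/7 = 0.285714.
Nodes t₀,…,t₇ = 0, 0.285714, 0.571429, 0.857143, 1.142857, 1.428571, 1.714286, 2.
f(t) = -3t³ + 4t² + 2: f₀=2, f₁=2.256560, f₂=2.746356, f₃=3.049563, f₄=2.746356, f₅=1.416910, f₆=-1.358601, f₇=-6.
(h/2)·[f₀ + 2f₁ + 2f₂ + 2f₃ + 2f₄ + 2f₅ + 2f₆ + f₇] = 0.142857·(17.714286) = 2.5306.

2.5306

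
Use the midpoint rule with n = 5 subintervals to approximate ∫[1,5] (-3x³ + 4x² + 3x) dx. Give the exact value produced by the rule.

-261.76

h = (5 − 1)/5 = 0.8.
Midpoints m₁,…,m₅ = 1.4, 2.2, 3, 3.8, 4.6.
f(m₁)=3.808, f(m₂)=-5.984, f(m₃)=-36, f(m₄)=-95.456, f(m₅)=-193.568.
h·[f(m₁) + f(m₂) + f(m₃) + f(m₄) + f(m₅)] = 0.8·(-327.2) = -261.76.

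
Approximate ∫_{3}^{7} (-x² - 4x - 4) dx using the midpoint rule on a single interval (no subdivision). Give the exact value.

M = (b−a)·f(5) = 4·(-49) = -196.

-196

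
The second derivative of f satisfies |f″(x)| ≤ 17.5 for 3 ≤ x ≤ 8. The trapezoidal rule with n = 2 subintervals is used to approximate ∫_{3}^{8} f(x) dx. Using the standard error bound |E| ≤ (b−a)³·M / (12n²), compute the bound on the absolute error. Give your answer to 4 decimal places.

|E| ≤ (5)³·17.5 / (12·2²) = 2187.5/48 = 45.5729.

45.5729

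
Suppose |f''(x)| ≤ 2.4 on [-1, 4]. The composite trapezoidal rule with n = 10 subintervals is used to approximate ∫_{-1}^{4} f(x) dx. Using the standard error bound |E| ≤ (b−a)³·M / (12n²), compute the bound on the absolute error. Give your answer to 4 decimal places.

0.2500

|E| ≤ (5)³·2.4 / (12·10²) = 300/1200 = 0.2500.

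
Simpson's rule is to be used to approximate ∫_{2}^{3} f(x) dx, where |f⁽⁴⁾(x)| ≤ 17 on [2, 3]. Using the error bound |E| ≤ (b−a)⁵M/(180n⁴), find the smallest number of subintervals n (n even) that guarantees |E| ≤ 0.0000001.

Need 17/(180n⁴) ≤ 0.0000001.
n⁴ ≥ 17/(180·0.0000001) = 944444 ⇒ n ≥ 31.1741, so the smallest even n is 32. (n must be even for Simpson's rule.)

32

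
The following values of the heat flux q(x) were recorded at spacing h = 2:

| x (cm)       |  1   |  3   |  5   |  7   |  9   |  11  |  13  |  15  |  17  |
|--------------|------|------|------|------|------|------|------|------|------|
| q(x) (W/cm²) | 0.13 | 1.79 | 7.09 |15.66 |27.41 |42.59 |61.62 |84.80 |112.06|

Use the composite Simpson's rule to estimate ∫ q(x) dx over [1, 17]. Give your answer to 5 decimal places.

h = 2, n = 8.
(h/3)·[y₀ + 4y₁ + 2y₂ + 4y₃ + 2y₄ + 4y₅ + 2y₆ + 4y₇ + y₈] = 0.666667·(883.79) = 589.19333.

589.19333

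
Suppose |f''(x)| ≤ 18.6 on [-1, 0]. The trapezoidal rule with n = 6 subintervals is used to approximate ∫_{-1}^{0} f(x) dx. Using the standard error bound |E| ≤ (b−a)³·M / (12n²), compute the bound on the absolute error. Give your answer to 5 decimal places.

0.04306

|E| ≤ (1)³·18.6 / (12·6²) = 18.6/432 = 0.04306.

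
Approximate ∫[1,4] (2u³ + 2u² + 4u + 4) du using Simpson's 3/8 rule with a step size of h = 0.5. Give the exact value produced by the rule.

211.5

h = (4 − 1)/6 = 0.5.
Nodes u₀,…,u₆ = 1, 1.5, 2, 2.5, 3, 3.5, 4.
f(u) = 2u³ + 2u² + 4u + 4: f₀=12, f₁=21.25, f₂=36, f₃=57.75, f₄=88, f₅=128.25, f₆=180.
(3h/8)·[f₀ + 3f₁ + 3f₂ + 2f₃ + 3f₄ + 3f₅ + f₆] = 0.1875·(1128) = 211.5.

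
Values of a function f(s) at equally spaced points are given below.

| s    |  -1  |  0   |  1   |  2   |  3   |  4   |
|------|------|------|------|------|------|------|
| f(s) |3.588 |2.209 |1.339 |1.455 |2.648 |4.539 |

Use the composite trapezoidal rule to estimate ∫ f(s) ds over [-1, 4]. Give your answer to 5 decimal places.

11.71450

h = 1, n = 5.
(h/2)·[y₀ + 2y₁ + 2y₂ + 2y₃ + 2y₄ + y₅] = 0.5·(23.429) = 11.71450.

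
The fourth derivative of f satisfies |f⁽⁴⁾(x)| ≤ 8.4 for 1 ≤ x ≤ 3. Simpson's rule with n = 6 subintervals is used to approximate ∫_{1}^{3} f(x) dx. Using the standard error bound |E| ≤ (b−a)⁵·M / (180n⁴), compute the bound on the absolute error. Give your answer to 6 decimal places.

|E| ≤ (2)⁵·8.4 / (180·6⁴) = 268.8/233280 = 0.001152.

0.001152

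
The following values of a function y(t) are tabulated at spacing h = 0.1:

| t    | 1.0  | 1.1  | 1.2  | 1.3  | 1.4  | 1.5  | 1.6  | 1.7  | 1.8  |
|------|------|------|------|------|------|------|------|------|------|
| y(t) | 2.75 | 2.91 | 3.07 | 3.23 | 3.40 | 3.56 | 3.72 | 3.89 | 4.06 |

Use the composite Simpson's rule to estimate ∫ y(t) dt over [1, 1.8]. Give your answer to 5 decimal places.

h = 0.1, n = 8.
(h/3)·[y₀ + 4y₁ + 2y₂ + 4y₃ + 2y₄ + 4y₅ + 2y₆ + 4y₇ + y₈] = 0.033333·(81.55) = 2.71833.

2.71833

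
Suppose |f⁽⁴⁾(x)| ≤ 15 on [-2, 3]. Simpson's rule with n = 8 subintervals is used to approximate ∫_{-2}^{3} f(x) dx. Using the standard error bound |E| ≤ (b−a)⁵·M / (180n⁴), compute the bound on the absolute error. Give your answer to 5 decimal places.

0.06358

|E| ≤ (5)⁵·15 / (180·8⁴) = 46875/737280 = 0.06358.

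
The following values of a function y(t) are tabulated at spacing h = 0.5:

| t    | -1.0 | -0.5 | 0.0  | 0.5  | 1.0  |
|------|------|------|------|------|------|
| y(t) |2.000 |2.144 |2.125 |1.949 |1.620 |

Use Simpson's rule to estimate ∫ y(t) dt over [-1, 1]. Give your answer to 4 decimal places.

h = 0.5, n = 4.
(h/3)·[y₀ + 4y₁ + 2y₂ + 4y₃ + y₄] = 0.166667·(24.242) = 4.0403.

4.0403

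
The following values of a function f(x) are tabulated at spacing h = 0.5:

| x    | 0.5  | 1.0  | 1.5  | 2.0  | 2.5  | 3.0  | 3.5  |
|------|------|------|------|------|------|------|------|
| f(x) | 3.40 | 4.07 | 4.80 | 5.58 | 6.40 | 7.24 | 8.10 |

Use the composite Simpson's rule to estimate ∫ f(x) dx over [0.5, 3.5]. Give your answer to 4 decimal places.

h = 0.5, n = 6.
(h/3)·[y₀ + 4y₁ + 2y₂ + 4y₃ + 2y₄ + 4y₅ + y₆] = 0.166667·(101.46) = 16.9100.

16.9100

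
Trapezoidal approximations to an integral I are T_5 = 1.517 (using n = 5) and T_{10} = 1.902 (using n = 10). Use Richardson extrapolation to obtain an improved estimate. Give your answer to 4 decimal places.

2.0303

R = (4·T_{10} − T_5) / 3 = (4·1.902 − 1.517)/3 = (6.091)/3 = 2.0303.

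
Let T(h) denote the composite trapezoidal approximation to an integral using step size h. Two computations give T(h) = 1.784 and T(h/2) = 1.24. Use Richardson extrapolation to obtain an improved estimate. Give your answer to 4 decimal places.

1.0587

R = (4·T(h/2) − T(h)) / 3 = (4·1.24 − 1.784)/3 = (3.176)/3 = 1.0587.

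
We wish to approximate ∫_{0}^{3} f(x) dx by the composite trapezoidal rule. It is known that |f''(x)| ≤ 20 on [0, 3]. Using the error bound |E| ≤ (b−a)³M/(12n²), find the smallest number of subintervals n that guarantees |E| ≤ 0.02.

48

Need 540/(12n²) ≤ 0.02.
n² ≥ 540/(12·0.02) = 2250 ⇒ n ≥ 47.4342, so the smallest n is 48.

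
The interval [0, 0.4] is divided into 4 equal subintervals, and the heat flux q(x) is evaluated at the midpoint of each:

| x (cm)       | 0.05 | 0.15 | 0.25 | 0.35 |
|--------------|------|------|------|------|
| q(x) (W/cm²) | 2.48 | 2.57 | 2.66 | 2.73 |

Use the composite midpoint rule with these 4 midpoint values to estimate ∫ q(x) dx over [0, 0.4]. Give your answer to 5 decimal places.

h = 0.1, n = 4.
h·[y(m₁) + y(m₂) + y(m₃) + y(m₄)] = 0.1·(10.44) = 1.04400.

1.04400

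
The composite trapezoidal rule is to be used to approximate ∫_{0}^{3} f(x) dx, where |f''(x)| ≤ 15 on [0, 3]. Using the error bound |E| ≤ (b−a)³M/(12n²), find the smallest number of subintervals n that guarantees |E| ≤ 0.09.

20

Need 405/(12n²) ≤ 0.09.
n² ≥ 405/(12·0.09) = 375 ⇒ n ≥ 19.3649, so the smallest n is 20.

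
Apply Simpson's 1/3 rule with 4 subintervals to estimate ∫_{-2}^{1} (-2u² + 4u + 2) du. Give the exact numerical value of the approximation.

-6

h = (1 − (-2))/4 = 0.75.
Nodes u₀,…,u₄ = -2, -1.25, -0.5, 0.25, 1.
f(u) = -2u² + 4u + 2: f₀=-14, f₁=-6.125, f₂=-0.5, f₃=2.875, f₄=4.
(h/3)·[f₀ + 4f₁ + 2f₂ + 4f₃ + f₄] = 0.25·(-24) = -6.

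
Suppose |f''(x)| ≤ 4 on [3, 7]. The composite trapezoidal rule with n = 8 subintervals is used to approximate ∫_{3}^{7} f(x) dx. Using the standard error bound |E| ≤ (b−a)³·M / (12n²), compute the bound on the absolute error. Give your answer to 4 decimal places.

|E| ≤ (4)³·4 / (12·8²) = 256/768 = 0.3333.

0.3333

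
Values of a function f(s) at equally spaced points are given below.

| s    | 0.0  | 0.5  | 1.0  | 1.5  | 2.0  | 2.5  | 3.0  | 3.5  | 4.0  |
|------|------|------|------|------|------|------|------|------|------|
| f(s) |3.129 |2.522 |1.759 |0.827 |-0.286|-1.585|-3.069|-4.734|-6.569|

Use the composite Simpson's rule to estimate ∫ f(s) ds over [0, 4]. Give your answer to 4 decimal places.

h = 0.5, n = 8.
(h/3)·[y₀ + 4y₁ + 2y₂ + 4y₃ + 2y₄ + 4y₅ + 2y₆ + 4y₇ + y₈] = 0.166667·(-18.512) = -3.0853.

-3.0853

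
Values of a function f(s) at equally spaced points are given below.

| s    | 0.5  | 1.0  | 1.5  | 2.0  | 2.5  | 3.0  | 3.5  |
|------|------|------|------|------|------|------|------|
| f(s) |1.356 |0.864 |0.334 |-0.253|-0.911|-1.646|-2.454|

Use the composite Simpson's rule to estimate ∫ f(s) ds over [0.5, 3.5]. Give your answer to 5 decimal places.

-1.06533

h = 0.5, n = 6.
(h/3)·[y₀ + 4y₁ + 2y₂ + 4y₃ + 2y₄ + 4y₅ + y₆] = 0.166667·(-6.392) = -1.06533.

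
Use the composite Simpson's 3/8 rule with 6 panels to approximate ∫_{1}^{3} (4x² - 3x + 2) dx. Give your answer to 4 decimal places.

h = (3 − 1)/6 = 0.333333.
Nodes x₀,…,x₆ = 1, 1.333333, 1.666667, 2, 2.333333, 2.666667, 3.
f(x) = 4x² - 3x + 2: f₀=3, f₁=5.111111, f₂=8.111111, f₃=12, f₄=16.777778, f₅=22.444444, f₆=29.
(3h/8)·[f₀ + 3f₁ + 3f₂ + 2f₃ + 3f₄ + 3f₅ + f₆] = 0.125·(213.333333) = 26.6667.

26.6667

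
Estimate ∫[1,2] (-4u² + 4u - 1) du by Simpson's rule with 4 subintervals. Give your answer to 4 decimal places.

h = (2 − 1)/4 = 0.25.
Nodes u₀,…,u₄ = 1, 1.25, 1.5, 1.75, 2.
f(u) = -4u² + 4u - 1: f₀=-1, f₁=-2.25, f₂=-4, f₃=-6.25, f₄=-9.
(h/3)·[f₀ + 4f₁ + 2f₂ + 4f₃ + f₄] = 0.083333·(-52) = -4.3333.

-4.3333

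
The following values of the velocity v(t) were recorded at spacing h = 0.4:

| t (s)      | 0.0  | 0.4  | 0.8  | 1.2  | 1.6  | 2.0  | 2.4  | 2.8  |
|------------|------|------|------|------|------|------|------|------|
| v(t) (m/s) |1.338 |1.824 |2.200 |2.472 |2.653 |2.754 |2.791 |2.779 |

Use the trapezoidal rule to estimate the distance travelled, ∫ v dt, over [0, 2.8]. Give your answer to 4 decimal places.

6.7010

h = 0.4, n = 7.
(h/2)·[y₀ + 2y₁ + 2y₂ + 2y₃ + 2y₄ + 2y₅ + 2y₆ + y₇] = 0.2·(33.505) = 6.7010.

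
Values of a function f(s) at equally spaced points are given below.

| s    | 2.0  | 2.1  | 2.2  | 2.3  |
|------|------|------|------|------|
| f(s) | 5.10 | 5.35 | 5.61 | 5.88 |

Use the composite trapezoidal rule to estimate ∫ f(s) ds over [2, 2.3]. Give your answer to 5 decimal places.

1.64500

h = 0.1, n = 3.
(h/2)·[y₀ + 2y₁ + 2y₂ + y₃] = 0.05·(32.90) = 1.64500.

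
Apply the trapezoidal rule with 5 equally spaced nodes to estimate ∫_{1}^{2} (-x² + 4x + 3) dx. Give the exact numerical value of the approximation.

6.65625

h = (2 − 1)/4 = 0.25.
Nodes x₀,…,x₄ = 1, 1.25, 1.5, 1.75, 2.
f(x) = -x² + 4x + 3: f₀=6, f₁=6.4375, f₂=6.75, f₃=6.9375, f₄=7.
(h/2)·[f₀ + 2f₁ + 2f₂ + 2f₃ + f₄] = 0.125·(53.25) = 6.65625.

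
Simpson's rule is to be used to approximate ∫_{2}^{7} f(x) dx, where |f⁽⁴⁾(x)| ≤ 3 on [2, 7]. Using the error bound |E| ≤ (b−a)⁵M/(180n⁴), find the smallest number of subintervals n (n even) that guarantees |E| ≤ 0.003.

Need 9375/(180n⁴) ≤ 0.003.
n⁴ ≥ 9375/(180·0.003) = 17361.1 ⇒ n ≥ 11.4787, so the smallest even n is 12. (n must be even for Simpson's rule.)

12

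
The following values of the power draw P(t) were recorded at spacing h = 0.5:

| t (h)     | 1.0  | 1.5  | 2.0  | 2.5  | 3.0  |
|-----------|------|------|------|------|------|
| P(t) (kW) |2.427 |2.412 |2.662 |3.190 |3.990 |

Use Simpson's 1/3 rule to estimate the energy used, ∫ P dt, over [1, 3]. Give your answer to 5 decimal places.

h = 0.5, n = 4.
(h/3)·[y₀ + 4y₁ + 2y₂ + 4y₃ + y₄] = 0.166667·(34.149) = 5.69150.

5.69150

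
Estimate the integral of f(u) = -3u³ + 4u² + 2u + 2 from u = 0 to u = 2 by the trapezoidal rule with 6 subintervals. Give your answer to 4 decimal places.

h = (2 − 0)/6 = 0.333333.
Nodes u₀,…,u₆ = 0, 0.333333, 0.666667, 1, 1.333333, 1.666667, 2.
f(u) = -3u³ + 4u² + 2u + 2: f₀=2, f₁=3, f₂=4.222222, f₃=5, f₄=4.666667, f₅=2.555556, f₆=-2.
(h/2)·[f₀ + 2f₁ + 2f₂ + 2f₃ + 2f₄ + 2f₅ + f₆] = 0.166667·(38.888889) = 6.4815.

6.4815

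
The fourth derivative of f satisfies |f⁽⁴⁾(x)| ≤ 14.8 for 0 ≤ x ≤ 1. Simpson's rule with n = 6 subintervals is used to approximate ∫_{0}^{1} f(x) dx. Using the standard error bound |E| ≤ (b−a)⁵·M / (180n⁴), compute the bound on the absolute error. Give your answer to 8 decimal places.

0.00006344

|E| ≤ (1)⁵·14.8 / (180·6⁴) = 14.8/233280 = 0.00006344.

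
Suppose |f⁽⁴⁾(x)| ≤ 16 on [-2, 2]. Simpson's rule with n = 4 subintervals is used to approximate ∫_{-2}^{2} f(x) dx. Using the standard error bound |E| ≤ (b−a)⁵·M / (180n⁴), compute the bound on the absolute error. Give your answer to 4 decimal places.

0.3556

|E| ≤ (4)⁵·16 / (180·4⁴) = 16384/46080 = 0.3556.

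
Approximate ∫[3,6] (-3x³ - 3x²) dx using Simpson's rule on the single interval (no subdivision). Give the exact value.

-1100.25

S = (b−a)/6 · [f(3) + 4f(4.5) + f(6)] = 0.5·[(-108) + 4·(-334.125) + (-756)] = -1100.25.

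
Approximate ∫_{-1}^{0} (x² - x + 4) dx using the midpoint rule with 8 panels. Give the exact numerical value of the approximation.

4.83203125

h = (0 − (-1))/8 = 0.125.
Midpoints m₁,…,m₈ = -0.9375, -0.8125, -0.6875, -0.5625, -0.4375, -0.3125, -0.1875, -0.0625.
f(m₁)=5.81640625, f(m₂)=5.47265625, f(m₃)=5.16015625, f(m₄)=4.87890625, f(m₅)=4.62890625, f(m₆)=4.41015625, f(m₇)=4.22265625, f(m₈)=4.06640625.
h·[f(m₁) + f(m₂) + f(m₃) + f(m₄) + f(m₅) + f(m₆) + f(m₇) + f(m₈)] = 0.125·(38.65625) = 4.83203125.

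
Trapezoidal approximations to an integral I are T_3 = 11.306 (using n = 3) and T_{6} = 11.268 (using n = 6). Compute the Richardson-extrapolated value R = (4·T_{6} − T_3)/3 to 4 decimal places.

R = (4·T_{6} − T_3) / 3 = (4·11.268 − 11.306)/3 = (33.766)/3 = 11.2553.

11.2553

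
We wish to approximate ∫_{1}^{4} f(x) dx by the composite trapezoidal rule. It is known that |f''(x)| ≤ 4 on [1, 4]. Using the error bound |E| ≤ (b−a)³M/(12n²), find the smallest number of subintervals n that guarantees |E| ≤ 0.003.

Need 108/(12n²) ≤ 0.003.
n² ≥ 108/(12·0.003) = 3000 ⇒ n ≥ 54.7723, so the smallest n is 55.

55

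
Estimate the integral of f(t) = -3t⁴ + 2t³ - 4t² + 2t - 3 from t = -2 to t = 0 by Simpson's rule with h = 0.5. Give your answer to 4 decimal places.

-47.9167

h = (0 − (-2))/4 = 0.5.
Nodes t₀,…,t₄ = -2, -1.5, -1, -0.5, 0.
f(t) = -3t⁴ + 2t³ - 4t² + 2t - 3: f₀=-87, f₁=-36.9375, f₂=-14, f₃=-5.4375, f₄=-3.
(h/3)·[f₀ + 4f₁ + 2f₂ + 4f₃ + f₄] = 0.166667·(-287.5) = -47.9167.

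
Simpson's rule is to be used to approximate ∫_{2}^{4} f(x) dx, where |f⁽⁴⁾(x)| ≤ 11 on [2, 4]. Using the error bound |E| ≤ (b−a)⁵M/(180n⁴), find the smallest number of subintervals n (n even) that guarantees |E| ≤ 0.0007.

8

Need 352/(180n⁴) ≤ 0.0007.
n⁴ ≥ 352/(180·0.0007) = 2793.65 ⇒ n ≥ 7.2701, so the smallest even n is 8. (n must be even for Simpson's rule.)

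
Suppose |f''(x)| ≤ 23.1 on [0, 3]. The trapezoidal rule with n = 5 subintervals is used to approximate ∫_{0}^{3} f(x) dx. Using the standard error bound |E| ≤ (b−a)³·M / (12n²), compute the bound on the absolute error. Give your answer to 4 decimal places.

|E| ≤ (3)³·23.1 / (12·5²) = 623.7/300 = 2.0790.

2.0790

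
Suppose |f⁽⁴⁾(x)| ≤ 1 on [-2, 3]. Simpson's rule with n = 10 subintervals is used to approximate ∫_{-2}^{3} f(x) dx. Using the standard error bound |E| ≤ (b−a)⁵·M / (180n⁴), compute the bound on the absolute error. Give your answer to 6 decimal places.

|E| ≤ (5)⁵·1 / (180·10⁴) = 3125/1800000 = 0.001736.

0.001736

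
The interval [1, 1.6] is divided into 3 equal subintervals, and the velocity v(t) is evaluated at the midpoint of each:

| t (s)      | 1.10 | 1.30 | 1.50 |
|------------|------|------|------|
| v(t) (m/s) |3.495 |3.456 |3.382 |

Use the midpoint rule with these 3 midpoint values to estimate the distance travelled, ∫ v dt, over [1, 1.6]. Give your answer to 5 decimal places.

h = 0.2, n = 3.
h·[y(m₁) + y(m₂) + y(m₃)] = 0.2·(10.333) = 2.06660.

2.06660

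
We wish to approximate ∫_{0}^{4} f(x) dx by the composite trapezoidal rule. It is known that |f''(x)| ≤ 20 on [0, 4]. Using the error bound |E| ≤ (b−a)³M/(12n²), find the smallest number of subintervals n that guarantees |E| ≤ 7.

Need 1280/(12n²) ≤ 7.
n² ≥ 1280/(12·7) = 15.2381 ⇒ n ≥ 3.9036, so the smallest n is 4.

4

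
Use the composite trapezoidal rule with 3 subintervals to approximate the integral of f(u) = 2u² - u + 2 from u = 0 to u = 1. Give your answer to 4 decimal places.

h = (1 − 0)/3 = 0.333333.
Nodes u₀,…,u₃ = 0, 0.333333, 0.666667, 1.
f(u) = 2u² - u + 2: f₀=2, f₁=1.888889, f₂=2.222222, f₃=3.
(h/2)·[f₀ + 2f₁ + 2f₂ + f₃] = 0.166667·(13.222222) = 2.2037.

2.2037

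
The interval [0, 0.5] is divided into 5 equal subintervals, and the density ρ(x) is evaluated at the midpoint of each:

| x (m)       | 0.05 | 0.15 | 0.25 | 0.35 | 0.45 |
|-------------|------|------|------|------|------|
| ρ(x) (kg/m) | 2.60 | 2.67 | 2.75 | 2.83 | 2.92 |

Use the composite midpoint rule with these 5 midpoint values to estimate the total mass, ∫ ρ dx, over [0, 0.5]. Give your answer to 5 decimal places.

1.37700

h = 0.1, n = 5.
h·[y(m₁) + y(m₂) + y(m₃) + y(m₄) + y(m₅)] = 0.1·(13.77) = 1.37700.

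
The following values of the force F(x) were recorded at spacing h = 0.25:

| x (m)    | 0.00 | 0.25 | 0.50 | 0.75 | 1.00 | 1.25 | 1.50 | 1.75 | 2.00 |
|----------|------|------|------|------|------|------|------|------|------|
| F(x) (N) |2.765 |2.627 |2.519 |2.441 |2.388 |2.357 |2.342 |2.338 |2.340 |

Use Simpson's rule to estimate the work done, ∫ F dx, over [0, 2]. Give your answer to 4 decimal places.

4.8879

h = 0.25, n = 8.
(h/3)·[y₀ + 4y₁ + 2y₂ + 4y₃ + 2y₄ + 4y₅ + 2y₆ + 4y₇ + y₈] = 0.083333·(58.655) = 4.8879.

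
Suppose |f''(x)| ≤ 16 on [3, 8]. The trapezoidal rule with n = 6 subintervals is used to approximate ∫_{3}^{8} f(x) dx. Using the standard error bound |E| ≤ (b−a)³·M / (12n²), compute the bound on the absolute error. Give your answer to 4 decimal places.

4.6296

|E| ≤ (5)³·16 / (12·6²) = 2000/432 = 4.6296.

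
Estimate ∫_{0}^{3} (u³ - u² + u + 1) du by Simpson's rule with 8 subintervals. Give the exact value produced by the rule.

18.75

h = (3 − 0)/8 = 0.375.
Nodes u₀,…,u₈ = 0, 0.375, 0.75, 1.125, 1.5, 1.875, 2.25, 2.625, 3.
f(u) = u³ - u² + u + 1: f₀=1, f₁=1.287109375, f₂=1.609375, f₃=2.283203125, f₄=3.625, f₅=5.951171875, f₆=9.578125, f₇=14.822265625, f₈=22.
(h/3)·[f₀ + 4f₁ + 2f₂ + 4f₃ + 2f₄ + 4f₅ + 2f₆ + 4f₇ + f₈] = 0.125·(150) = 18.75.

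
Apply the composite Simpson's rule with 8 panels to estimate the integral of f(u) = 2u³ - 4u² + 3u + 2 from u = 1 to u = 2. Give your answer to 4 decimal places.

h = (2 − 1)/8 = 0.125.
Nodes u₀,…,u₈ = 1, 1.125, 1.25, 1.375, 1.5, 1.625, 1.75, 1.875, 2.
f(u) = 2u³ - 4u² + 3u + 2: f₀=3, f₁=3.16015625, f₂=3.40625, f₃=3.76171875, f₄=4.25, f₅=4.89453125, f₆=5.71875, f₇=6.74609375, f₈=8.
(h/3)·[f₀ + 4f₁ + 2f₂ + 4f₃ + 2f₄ + 4f₅ + 2f₆ + 4f₇ + f₈] = 0.041667·(112) = 4.6667.

4.6667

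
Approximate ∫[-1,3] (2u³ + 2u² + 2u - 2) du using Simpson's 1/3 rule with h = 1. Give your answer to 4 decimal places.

h = (3 − (-1))/4 = 1.
Nodes u₀,…,u₄ = -1, 0, 1, 2, 3.
f(u) = 2u³ + 2u² + 2u - 2: f₀=-4, f₁=-2, f₂=4, f₃=26, f₄=76.
(h/3)·[f₀ + 4f₁ + 2f₂ + 4f₃ + f₄] = 0.333333·(176) = 58.6667.

58.6667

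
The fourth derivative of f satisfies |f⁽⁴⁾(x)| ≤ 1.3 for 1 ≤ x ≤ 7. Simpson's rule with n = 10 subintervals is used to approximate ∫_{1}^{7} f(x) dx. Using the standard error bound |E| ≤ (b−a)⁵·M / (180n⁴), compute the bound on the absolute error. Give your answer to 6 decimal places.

|E| ≤ (6)⁵·1.3 / (180·10⁴) = 10108.8/1800000 = 0.005616.

0.005616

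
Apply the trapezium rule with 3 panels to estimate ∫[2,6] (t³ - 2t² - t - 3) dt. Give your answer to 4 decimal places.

165.1852

h = (6 − 2)/3 = 1.333333.
Nodes t₀,…,t₃ = 2, 3.333333, 4.666667, 6.
f(t) = t³ - 2t² - t - 3: f₀=-5, f₁=8.481481, f₂=50.407407, f₃=135.
(h/2)·[f₀ + 2f₁ + 2f₂ + f₃] = 0.666667·(247.777778) = 165.1852.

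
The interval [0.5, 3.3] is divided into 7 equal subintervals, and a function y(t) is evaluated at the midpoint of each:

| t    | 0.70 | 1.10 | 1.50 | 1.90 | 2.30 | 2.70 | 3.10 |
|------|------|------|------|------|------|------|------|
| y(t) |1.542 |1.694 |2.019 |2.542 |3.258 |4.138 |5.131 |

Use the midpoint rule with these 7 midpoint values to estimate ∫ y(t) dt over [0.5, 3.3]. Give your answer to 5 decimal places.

8.12960

h = 0.4, n = 7.
h·[y(m₁) + y(m₂) + y(m₃) + y(m₄) + y(m₅) + y(m₆) + y(m₇)] = 0.4·(20.324) = 8.12960.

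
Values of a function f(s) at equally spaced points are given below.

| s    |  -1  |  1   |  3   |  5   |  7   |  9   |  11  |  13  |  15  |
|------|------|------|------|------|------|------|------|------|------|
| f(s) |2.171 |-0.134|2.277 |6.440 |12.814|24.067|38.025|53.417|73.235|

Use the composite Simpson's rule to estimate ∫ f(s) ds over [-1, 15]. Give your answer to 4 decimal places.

344.5320

h = 2, n = 8.
(h/3)·[y₀ + 4y₁ + 2y₂ + 4y₃ + 2y₄ + 4y₅ + 2y₆ + 4y₇ + y₈] = 0.666667·(516.798) = 344.5320.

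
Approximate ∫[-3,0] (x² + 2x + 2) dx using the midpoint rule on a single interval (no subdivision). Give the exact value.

3.75

M = (b−a)·f(-1.5) = 3·(1.25) = 3.75.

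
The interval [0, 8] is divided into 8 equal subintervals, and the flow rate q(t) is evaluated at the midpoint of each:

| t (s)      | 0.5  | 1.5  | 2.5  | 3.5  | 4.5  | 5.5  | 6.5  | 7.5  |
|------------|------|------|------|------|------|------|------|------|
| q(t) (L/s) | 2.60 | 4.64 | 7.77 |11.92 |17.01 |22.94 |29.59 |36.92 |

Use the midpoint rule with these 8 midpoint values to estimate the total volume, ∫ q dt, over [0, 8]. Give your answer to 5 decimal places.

133.39000

h = 1, n = 8.
h·[y(m₁) + y(m₂) + y(m₃) + y(m₄) + y(m₅) + y(m₆) + y(m₇) + y(m₈)] = 1·(133.39) = 133.39000.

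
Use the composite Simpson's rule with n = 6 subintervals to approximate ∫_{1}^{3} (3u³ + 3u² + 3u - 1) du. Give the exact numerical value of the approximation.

96

h = (3 − 1)/6 = 0.333333.
Nodes u₀,…,u₆ = 1, 1.333333, 1.666667, 2, 2.333333, 2.666667, 3.
f(u) = 3u³ + 3u² + 3u - 1: f₀=8, f₁=15.444444, f₂=26.222222, f₃=41, f₄=60.444444, f₅=85.222222, f₆=116.
(h/3)·[f₀ + 4f₁ + 2f₂ + 4f₃ + 2f₄ + 4f₅ + f₆] = 0.111111·(864) = 96.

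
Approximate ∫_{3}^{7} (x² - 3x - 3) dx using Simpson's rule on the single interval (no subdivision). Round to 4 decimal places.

33.3333

S = (b−a)/6 · [f(3) + 4f(5) + f(7)] = 0.666667·[(-3) + 4·7 + 25] = 33.3333.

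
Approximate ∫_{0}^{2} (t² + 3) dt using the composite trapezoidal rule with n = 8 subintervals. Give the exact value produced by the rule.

h = (2 − 0)/8 = 0.25.
Nodes t₀,…,t₈ = 0, 0.25, 0.5, 0.75, 1, 1.25, 1.5, 1.75, 2.
f(t) = t² + 3: f₀=3, f₁=3.0625, f₂=3.25, f₃=3.5625, f₄=4, f₅=4.5625, f₆=5.25, f₇=6.0625, f₈=7.
(h/2)·[f₀ + 2f₁ + 2f₂ + 2f₃ + 2f₄ + 2f₅ + 2f₆ + 2f₇ + f₈] = 0.125·(69.5) = 8.6875.

8.6875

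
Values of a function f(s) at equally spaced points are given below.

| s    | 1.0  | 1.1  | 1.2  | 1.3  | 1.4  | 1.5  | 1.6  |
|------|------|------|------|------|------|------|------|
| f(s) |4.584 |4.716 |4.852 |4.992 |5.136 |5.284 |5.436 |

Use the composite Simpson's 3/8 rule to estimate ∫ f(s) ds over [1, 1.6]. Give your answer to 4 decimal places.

2.9988

h = 0.1, n = 6.
(3h/8)·[y₀ + 3y₁ + 3y₂ + 2y₃ + 3y₄ + 3y₅ + y₆] = 0.0375·(79.968) = 2.9988.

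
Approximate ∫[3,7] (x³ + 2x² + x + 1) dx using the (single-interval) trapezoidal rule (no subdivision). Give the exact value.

T = (b−a)/2 · [f(3) + f(7)] = 2·[49 + 449] = 996.

996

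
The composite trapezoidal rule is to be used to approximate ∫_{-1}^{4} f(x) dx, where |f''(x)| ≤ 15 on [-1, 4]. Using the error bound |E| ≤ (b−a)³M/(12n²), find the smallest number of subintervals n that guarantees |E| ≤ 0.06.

52

Need 1875/(12n²) ≤ 0.06.
n² ≥ 1875/(12·0.06) = 2604.17 ⇒ n ≥ 51.0310, so the smallest n is 52.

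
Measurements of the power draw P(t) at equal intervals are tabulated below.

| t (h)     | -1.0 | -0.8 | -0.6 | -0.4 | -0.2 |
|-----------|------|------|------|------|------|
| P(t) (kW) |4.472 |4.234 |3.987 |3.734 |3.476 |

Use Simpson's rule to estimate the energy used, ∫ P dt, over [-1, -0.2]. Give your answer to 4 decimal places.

3.1863

h = 0.2, n = 4.
(h/3)·[y₀ + 4y₁ + 2y₂ + 4y₃ + y₄] = 0.066667·(47.794) = 3.1863.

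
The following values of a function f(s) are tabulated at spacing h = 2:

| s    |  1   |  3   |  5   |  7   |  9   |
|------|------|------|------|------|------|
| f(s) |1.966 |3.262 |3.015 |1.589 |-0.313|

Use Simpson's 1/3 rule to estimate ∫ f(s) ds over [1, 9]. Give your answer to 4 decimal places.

18.0580

h = 2, n = 4.
(h/3)·[y₀ + 4y₁ + 2y₂ + 4y₃ + y₄] = 0.666667·(27.087) = 18.0580.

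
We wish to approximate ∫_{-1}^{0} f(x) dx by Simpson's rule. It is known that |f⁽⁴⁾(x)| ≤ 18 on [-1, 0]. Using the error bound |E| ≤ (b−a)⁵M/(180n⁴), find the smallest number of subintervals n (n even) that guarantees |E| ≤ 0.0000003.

Need 18/(180n⁴) ≤ 0.0000003.
n⁴ ≥ 18/(180·0.0000003) = 333333 ⇒ n ≥ 24.0281, so the smallest even n is 26. (n must be even for Simpson's rule.)

26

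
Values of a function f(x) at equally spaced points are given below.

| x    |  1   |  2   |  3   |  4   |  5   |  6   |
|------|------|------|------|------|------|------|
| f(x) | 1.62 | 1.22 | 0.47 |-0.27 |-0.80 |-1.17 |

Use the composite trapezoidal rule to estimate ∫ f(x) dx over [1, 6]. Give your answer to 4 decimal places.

h = 1, n = 5.
(h/2)·[y₀ + 2y₁ + 2y₂ + 2y₃ + 2y₄ + y₅] = 0.5·(1.69) = 0.8450.

0.8450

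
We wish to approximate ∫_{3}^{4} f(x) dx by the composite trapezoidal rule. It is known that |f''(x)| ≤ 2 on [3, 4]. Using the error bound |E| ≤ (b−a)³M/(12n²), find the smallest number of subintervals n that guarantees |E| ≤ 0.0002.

Need 2/(12n²) ≤ 0.0002.
n² ≥ 2/(12·0.0002) = 833.333 ⇒ n ≥ 28.8675, so the smallest n is 29.

29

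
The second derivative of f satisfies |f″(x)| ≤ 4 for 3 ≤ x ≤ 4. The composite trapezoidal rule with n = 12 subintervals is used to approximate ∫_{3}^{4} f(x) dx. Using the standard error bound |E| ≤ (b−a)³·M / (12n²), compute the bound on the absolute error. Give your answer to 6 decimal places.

|E| ≤ (1)³·4 / (12·12²) = 4/1728 = 0.002315.

0.002315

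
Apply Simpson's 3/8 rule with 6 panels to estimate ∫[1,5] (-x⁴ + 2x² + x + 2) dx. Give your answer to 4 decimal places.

h = (5 − 1)/6 = 0.666667.
Nodes x₀,…,x₆ = 1, 1.666667, 2.333333, 3, 3.666667, 4.333333, 5.
f(x) = -x⁴ + 2x² + x + 2: f₀=4, f₁=1.506173, f₂=-14.419753, f₃=-58, f₄=-148.197531, f₅=-308.716049, f₆=-568.
(3h/8)·[f₀ + 3f₁ + 3f₂ + 2f₃ + 3f₄ + 3f₅ + f₆] = 0.25·(-2089.481481) = -522.3704.

-522.3704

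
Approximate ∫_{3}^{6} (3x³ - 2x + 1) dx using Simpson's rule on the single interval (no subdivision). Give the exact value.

887.25

S = (b−a)/6 · [f(3) + 4f(4.5) + f(6)] = 0.5·[76 + 4·265.375 + 637] = 887.25.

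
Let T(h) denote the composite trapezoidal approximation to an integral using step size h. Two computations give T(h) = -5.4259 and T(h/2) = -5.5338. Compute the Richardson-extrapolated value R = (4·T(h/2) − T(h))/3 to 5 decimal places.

-5.56977

R = (4·T(h/2) − T(h)) / 3 = (4·(-5.5338) − (-5.4259))/3 = (-16.7093)/3 = -5.56977.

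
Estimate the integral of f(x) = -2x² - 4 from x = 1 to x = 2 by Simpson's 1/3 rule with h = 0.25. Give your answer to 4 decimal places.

h = (2 − 1)/4 = 0.25.
Nodes x₀,…,x₄ = 1, 1.25, 1.5, 1.75, 2.
f(x) = -2x² - 4: f₀=-6, f₁=-7.125, f₂=-8.5, f₃=-10.125, f₄=-12.
(h/3)·[f₀ + 4f₁ + 2f₂ + 4f₃ + f₄] = 0.083333·(-104) = -8.6667.

-8.6667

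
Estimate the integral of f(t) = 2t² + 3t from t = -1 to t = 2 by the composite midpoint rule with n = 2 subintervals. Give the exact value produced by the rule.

h = (2 − (-1))/2 = 1.5.
Midpoints m₁,…,m₂ = -0.25, 1.25.
f(m₁)=-0.625, f(m₂)=6.875.
h·[f(m₁) + f(m₂)] = 1.5·(6.25) = 9.375.

9.375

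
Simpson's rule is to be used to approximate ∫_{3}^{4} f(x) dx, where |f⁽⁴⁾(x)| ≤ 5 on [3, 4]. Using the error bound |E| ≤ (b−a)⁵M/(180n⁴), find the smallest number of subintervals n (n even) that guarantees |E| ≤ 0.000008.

Need 5/(180n⁴) ≤ 0.000008.
n⁴ ≥ 5/(180·0.000008) = 3472.22 ⇒ n ≥ 7.6763, so the smallest even n is 8. (n must be even for Simpson's rule.)

8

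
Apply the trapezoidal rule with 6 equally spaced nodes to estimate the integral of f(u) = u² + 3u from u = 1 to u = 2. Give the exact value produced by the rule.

h = (2 − 1)/5 = 0.2.
Nodes u₀,…,u₅ = 1, 1.2, 1.4, 1.6, 1.8, 2.
f(u) = u² + 3u: f₀=4, f₁=5.04, f₂=6.16, f₃=7.36, f₄=8.64, f₅=10.
(h/2)·[f₀ + 2f₁ + 2f₂ + 2f₃ + 2f₄ + f₅] = 0.1·(68.4) = 6.84.

6.84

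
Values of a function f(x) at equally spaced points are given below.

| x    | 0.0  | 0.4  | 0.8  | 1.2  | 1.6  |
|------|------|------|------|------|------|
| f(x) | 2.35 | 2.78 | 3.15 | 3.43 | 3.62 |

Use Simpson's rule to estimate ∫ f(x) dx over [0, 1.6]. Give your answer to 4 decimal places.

h = 0.4, n = 4.
(h/3)·[y₀ + 4y₁ + 2y₂ + 4y₃ + y₄] = 0.133333·(37.11) = 4.9480.

4.9480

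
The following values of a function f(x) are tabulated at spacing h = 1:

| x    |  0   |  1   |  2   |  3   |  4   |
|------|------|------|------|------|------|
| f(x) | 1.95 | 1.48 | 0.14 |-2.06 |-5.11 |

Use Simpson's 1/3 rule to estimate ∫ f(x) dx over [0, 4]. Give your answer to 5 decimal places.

h = 1, n = 4.
(h/3)·[y₀ + 4y₁ + 2y₂ + 4y₃ + y₄] = 0.333333·(-5.20) = -1.73333.

-1.73333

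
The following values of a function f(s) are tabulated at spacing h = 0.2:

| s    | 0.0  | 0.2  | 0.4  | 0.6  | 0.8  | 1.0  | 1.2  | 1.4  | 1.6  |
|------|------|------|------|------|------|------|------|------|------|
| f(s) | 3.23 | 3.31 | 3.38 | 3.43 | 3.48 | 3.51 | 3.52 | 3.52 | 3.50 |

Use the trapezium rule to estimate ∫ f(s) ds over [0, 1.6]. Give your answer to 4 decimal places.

h = 0.2, n = 8.
(h/2)·[y₀ + 2y₁ + 2y₂ + 2y₃ + 2y₄ + 2y₅ + 2y₆ + 2y₇ + y₈] = 0.1·(55.03) = 5.5030.

5.5030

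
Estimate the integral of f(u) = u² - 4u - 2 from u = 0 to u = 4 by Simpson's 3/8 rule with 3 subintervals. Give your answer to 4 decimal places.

h = (4 − 0)/3 = 1.333333.
Nodes u₀,…,u₃ = 0, 1.333333, 2.666667, 4.
f(u) = u² - 4u - 2: f₀=-2, f₁=-5.555556, f₂=-5.555556, f₃=-2.
(3h/8)·[f₀ + 3f₁ + 3f₂ + f₃] = 0.5·(-37.333333) = -18.6667.

-18.6667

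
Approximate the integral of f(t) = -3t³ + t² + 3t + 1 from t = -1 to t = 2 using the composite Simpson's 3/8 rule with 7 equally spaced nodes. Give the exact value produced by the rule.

-0.75

h = (2 − (-1))/6 = 0.5.
Nodes t₀,…,t₆ = -1, -0.5, 0, 0.5, 1, 1.5, 2.
f(t) = -3t³ + t² + 3t + 1: f₀=2, f₁=0.125, f₂=1, f₃=2.375, f₄=2, f₅=-2.375, f₆=-13.
(3h/8)·[f₀ + 3f₁ + 3f₂ + 2f₃ + 3f₄ + 3f₅ + f₆] = 0.1875·(-4) = -0.75.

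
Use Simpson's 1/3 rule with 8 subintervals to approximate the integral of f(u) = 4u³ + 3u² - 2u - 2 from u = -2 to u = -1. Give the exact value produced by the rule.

-7

h = (-1 − (-2))/8 = 0.125.
Nodes u₀,…,u₈ = -2, -1.875, -1.75, -1.625, -1.5, -1.375, -1.25, -1.125, -1.
f(u) = 4u³ + 3u² - 2u - 2: f₀=-18, f₁=-14.0703125, f₂=-10.75, f₃=-7.9921875, f₄=-5.75, f₅=-3.9765625, f₆=-2.625, f₇=-1.6484375, f₈=-1.
(h/3)·[f₀ + 4f₁ + 2f₂ + 4f₃ + 2f₄ + 4f₅ + 2f₆ + 4f₇ + f₈] = 0.041667·(-168) = -7.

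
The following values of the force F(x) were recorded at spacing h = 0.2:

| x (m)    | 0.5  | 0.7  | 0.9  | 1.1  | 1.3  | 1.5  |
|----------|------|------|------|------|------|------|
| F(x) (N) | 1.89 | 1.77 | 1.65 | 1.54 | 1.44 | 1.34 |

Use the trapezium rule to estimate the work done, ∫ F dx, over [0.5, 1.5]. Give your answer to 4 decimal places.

h = 0.2, n = 5.
(h/2)·[y₀ + 2y₁ + 2y₂ + 2y₃ + 2y₄ + y₅] = 0.1·(16.03) = 1.6030.

1.6030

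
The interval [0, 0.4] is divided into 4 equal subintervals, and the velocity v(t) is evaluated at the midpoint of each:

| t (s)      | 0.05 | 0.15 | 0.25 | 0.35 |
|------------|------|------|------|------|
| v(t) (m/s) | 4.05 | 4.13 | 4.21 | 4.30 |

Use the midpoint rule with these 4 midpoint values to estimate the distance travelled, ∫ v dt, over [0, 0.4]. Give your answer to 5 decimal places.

h = 0.1, n = 4.
h·[y(m₁) + y(m₂) + y(m₃) + y(m₄)] = 0.1·(16.69) = 1.66900.

1.66900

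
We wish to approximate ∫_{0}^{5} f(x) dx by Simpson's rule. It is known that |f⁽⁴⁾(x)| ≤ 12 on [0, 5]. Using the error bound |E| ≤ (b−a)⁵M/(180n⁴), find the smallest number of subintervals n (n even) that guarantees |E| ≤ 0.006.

14

Need 37500/(180n⁴) ≤ 0.006.
n⁴ ≥ 37500/(180·0.006) = 34722.2 ⇒ n ≥ 13.6506, so the smallest even n is 14. (n must be even for Simpson's rule.)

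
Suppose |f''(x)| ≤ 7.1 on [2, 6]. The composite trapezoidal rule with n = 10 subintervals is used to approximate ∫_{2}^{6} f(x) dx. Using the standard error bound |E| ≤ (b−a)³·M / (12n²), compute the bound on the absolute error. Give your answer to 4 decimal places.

0.3787

|E| ≤ (4)³·7.1 / (12·10²) = 454.4/1200 = 0.3787.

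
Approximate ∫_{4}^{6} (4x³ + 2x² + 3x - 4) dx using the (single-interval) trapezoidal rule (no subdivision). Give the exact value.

T = (b−a)/2 · [f(4) + f(6)] = 1·[296 + 950] = 1246.

1246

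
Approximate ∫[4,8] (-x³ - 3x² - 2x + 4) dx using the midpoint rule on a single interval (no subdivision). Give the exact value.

-1328

M = (b−a)·f(6) = 4·(-332) = -1328.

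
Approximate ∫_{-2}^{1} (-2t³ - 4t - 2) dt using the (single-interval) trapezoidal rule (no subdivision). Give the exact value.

21

T = (b−a)/2 · [f(-2) + f(1)] = 1.5·[22 + (-8)] = 21.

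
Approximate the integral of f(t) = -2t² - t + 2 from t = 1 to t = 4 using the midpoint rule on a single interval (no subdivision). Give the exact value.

M = (b−a)·f(2.5) = 3·(-13) = -39.

-39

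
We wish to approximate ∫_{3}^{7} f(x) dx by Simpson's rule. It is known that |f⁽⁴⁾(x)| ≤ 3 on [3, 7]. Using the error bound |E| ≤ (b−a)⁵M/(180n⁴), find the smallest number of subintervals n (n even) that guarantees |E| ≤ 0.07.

Need 3072/(180n⁴) ≤ 0.07.
n⁴ ≥ 3072/(180·0.07) = 243.81 ⇒ n ≥ 3.9515, so the smallest even n is 4. (n must be even for Simpson's rule.)

4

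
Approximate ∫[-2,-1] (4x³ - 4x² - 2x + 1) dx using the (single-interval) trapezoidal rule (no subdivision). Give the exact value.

-24

T = (b−a)/2 · [f(-2) + f(-1)] = 0.5·[(-43) + (-5)] = -24.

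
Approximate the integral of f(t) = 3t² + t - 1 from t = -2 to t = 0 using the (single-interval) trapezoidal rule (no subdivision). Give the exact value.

8

T = (b−a)/2 · [f(-2) + f(0)] = 1·[9 + (-1)] = 8.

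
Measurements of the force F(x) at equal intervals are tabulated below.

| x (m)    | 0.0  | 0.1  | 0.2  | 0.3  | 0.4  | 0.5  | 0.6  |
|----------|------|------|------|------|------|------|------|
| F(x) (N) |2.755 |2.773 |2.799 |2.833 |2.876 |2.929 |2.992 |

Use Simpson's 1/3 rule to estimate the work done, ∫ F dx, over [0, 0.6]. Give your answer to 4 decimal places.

1.7079

h = 0.1, n = 6.
(h/3)·[y₀ + 4y₁ + 2y₂ + 4y₃ + 2y₄ + 4y₅ + y₆] = 0.033333·(51.237) = 1.7079.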